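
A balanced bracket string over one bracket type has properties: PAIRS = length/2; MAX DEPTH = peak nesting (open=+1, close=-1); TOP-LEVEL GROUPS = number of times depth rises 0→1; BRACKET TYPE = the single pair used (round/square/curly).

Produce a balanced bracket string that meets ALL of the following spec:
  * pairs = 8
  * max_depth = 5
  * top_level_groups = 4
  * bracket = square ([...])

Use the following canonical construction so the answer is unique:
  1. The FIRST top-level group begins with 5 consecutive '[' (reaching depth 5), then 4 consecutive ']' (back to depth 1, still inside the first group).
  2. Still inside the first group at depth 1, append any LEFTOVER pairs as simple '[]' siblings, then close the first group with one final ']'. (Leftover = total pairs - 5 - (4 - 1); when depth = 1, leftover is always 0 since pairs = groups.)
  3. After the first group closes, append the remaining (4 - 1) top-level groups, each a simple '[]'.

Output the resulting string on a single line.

Spec: pairs=8 depth=5 groups=4
Leftover pairs = 8 - 5 - (4-1) = 0
First group: deep chain of depth 5 + 0 sibling pairs
Remaining 3 groups: simple '[]' each

Answer: [[[[[]]]]][][][]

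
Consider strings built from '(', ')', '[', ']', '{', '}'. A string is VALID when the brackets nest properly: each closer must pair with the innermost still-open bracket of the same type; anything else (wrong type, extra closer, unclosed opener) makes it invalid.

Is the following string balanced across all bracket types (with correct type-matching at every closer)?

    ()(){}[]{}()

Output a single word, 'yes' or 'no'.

pos 0: push '('; stack = (
pos 1: ')' matches '('; pop; stack = (empty)
pos 2: push '('; stack = (
pos 3: ')' matches '('; pop; stack = (empty)
pos 4: push '{'; stack = {
pos 5: '}' matches '{'; pop; stack = (empty)
pos 6: push '['; stack = [
pos 7: ']' matches '['; pop; stack = (empty)
pos 8: push '{'; stack = {
pos 9: '}' matches '{'; pop; stack = (empty)
pos 10: push '('; stack = (
pos 11: ')' matches '('; pop; stack = (empty)
end: stack empty → VALID
Verdict: properly nested → yes

Answer: yes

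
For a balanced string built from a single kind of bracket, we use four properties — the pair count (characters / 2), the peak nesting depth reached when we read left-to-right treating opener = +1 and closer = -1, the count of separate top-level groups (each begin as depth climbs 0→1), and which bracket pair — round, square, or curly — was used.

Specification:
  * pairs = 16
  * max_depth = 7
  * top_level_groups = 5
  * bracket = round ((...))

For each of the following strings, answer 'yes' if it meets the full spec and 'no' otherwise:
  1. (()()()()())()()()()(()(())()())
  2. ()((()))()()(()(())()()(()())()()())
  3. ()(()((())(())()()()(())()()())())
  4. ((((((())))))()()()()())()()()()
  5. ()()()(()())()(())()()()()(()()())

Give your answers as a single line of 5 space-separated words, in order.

String 1 '(()()()()())()()()()(()(())()())': depth seq [1 2 1 2 1 2 1 2 1 2 1 0 1 0 1 0 1 0 1 0 1 2 1 2 3 2 1 2 1 2 1 0]
  -> pairs=16 depth=3 groups=6 -> no
String 2 '()((()))()()(()(())()()(()())()()())': depth seq [1 0 1 2 3 2 1 0 1 0 1 0 1 2 1 2 3 2 1 2 1 2 1 2 3 2 3 2 1 2 1 2 1 2 1 0]
  -> pairs=18 depth=3 groups=5 -> no
String 3 '()(()((())(())()()()(())()()())())': depth seq [1 0 1 2 1 2 3 4 3 2 3 4 3 2 3 2 3 2 3 2 3 4 3 2 3 2 3 2 3 2 1 2 1 0]
  -> pairs=17 depth=4 groups=2 -> no
String 4 '((((((())))))()()()()())()()()()': depth seq [1 2 3 4 5 6 7 6 5 4 3 2 1 2 1 2 1 2 1 2 1 2 1 0 1 0 1 0 1 0 1 0]
  -> pairs=16 depth=7 groups=5 -> yes
String 5 '()()()(()())()(())()()()()(()()())': depth seq [1 0 1 0 1 0 1 2 1 2 1 0 1 0 1 2 1 0 1 0 1 0 1 0 1 0 1 2 1 2 1 2 1 0]
  -> pairs=17 depth=2 groups=11 -> no

Answer: no no no yes no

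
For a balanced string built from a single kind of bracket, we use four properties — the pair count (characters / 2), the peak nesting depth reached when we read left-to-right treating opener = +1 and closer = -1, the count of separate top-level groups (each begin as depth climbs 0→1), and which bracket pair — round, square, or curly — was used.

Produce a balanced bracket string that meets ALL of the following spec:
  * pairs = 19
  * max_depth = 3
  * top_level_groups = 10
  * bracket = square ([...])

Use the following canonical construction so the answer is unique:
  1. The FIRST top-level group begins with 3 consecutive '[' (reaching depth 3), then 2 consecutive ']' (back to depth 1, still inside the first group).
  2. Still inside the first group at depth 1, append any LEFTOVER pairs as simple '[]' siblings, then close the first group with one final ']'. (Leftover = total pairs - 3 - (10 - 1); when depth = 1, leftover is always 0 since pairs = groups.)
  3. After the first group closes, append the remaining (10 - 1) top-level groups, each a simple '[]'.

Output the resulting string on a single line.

Spec: pairs=19 depth=3 groups=10
Leftover pairs = 19 - 3 - (10-1) = 7
First group: deep chain of depth 3 + 7 sibling pairs
Remaining 9 groups: simple '[]' each

Answer: [[[]][][][][][][][]][][][][][][][][][]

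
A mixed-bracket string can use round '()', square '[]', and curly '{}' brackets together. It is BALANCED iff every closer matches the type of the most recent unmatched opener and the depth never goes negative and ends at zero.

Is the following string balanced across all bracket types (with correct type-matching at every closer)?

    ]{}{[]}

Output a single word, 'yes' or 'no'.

pos 0: saw closer ']' but stack is empty → INVALID
Verdict: unmatched closer ']' at position 0 → no

Answer: no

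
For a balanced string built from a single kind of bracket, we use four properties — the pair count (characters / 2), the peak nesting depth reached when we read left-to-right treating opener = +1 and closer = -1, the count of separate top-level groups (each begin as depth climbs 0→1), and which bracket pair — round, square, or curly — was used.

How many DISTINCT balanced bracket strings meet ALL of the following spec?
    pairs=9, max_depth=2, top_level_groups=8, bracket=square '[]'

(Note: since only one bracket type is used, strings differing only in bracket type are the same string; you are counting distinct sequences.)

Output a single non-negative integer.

Answer: 8

Derivation:
Spec: pairs=9 depth=2 groups=8
Count(depth <= 2) = 8
Count(depth <= 1) = 0
Count(depth == 2) = 8 - 0 = 8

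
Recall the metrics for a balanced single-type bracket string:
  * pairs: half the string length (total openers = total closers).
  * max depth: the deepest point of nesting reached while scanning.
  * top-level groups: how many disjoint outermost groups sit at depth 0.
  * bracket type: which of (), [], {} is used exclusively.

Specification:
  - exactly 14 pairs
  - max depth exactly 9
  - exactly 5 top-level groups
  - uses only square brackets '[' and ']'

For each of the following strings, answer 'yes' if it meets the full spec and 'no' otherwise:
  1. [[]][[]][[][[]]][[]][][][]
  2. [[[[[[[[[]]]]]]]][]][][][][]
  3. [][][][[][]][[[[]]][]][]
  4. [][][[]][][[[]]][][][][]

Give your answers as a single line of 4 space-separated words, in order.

Answer: no yes no no

Derivation:
String 1 '[[]][[]][[][[]]][[]][][][]': depth seq [1 2 1 0 1 2 1 0 1 2 1 2 3 2 1 0 1 2 1 0 1 0 1 0 1 0]
  -> pairs=13 depth=3 groups=7 -> no
String 2 '[[[[[[[[[]]]]]]]][]][][][][]': depth seq [1 2 3 4 5 6 7 8 9 8 7 6 5 4 3 2 1 2 1 0 1 0 1 0 1 0 1 0]
  -> pairs=14 depth=9 groups=5 -> yes
String 3 '[][][][[][]][[[[]]][]][]': depth seq [1 0 1 0 1 0 1 2 1 2 1 0 1 2 3 4 3 2 1 2 1 0 1 0]
  -> pairs=12 depth=4 groups=6 -> no
String 4 '[][][[]][][[[]]][][][][]': depth seq [1 0 1 0 1 2 1 0 1 0 1 2 3 2 1 0 1 0 1 0 1 0 1 0]
  -> pairs=12 depth=3 groups=9 -> no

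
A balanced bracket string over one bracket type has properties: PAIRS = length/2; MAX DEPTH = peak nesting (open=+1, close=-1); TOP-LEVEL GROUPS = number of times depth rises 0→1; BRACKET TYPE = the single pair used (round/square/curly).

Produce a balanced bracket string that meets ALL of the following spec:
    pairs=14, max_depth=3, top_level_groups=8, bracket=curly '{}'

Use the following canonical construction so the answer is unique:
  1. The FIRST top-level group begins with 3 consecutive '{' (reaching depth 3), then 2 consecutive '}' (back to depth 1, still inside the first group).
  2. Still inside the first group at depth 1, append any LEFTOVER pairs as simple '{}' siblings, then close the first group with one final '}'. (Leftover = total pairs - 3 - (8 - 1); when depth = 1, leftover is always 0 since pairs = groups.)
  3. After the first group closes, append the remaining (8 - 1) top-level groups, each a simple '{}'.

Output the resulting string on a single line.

Spec: pairs=14 depth=3 groups=8
Leftover pairs = 14 - 3 - (8-1) = 4
First group: deep chain of depth 3 + 4 sibling pairs
Remaining 7 groups: simple '{}' each

Answer: {{{}}{}{}{}{}}{}{}{}{}{}{}{}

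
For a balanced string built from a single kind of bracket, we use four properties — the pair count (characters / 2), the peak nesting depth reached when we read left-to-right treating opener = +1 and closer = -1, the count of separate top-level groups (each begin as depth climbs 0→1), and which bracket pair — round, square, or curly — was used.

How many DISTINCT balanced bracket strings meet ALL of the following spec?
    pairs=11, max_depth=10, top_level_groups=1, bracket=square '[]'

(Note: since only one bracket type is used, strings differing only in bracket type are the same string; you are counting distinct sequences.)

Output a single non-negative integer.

Spec: pairs=11 depth=10 groups=1
Count(depth <= 10) = 16795
Count(depth <= 9) = 16778
Count(depth == 10) = 16795 - 16778 = 17

Answer: 17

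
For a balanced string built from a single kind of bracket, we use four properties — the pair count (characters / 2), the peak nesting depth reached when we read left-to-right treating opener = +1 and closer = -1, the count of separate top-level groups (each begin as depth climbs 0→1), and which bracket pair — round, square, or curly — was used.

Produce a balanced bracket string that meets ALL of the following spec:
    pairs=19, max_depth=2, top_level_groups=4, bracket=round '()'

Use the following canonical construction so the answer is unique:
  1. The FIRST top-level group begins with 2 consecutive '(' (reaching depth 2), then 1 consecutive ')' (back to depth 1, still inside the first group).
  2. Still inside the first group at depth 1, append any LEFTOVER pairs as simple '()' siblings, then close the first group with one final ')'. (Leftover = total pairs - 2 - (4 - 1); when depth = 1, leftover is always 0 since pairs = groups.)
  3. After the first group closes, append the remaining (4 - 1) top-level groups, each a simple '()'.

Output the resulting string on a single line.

Spec: pairs=19 depth=2 groups=4
Leftover pairs = 19 - 2 - (4-1) = 14
First group: deep chain of depth 2 + 14 sibling pairs
Remaining 3 groups: simple '()' each

Answer: (()()()()()()()()()()()()()()())()()()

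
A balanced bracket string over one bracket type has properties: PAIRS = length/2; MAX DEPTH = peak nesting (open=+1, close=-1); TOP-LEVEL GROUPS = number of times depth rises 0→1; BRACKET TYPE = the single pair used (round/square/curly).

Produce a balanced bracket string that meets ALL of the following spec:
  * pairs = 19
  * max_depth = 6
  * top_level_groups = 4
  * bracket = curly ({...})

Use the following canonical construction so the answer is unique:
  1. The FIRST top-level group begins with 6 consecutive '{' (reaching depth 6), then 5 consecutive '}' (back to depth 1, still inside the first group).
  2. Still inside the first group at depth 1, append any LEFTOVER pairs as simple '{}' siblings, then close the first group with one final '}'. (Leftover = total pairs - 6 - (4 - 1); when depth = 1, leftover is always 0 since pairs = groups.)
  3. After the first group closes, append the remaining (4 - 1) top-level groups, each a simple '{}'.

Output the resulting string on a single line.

Answer: {{{{{{}}}}}{}{}{}{}{}{}{}{}{}{}}{}{}{}

Derivation:
Spec: pairs=19 depth=6 groups=4
Leftover pairs = 19 - 6 - (4-1) = 10
First group: deep chain of depth 6 + 10 sibling pairs
Remaining 3 groups: simple '{}' each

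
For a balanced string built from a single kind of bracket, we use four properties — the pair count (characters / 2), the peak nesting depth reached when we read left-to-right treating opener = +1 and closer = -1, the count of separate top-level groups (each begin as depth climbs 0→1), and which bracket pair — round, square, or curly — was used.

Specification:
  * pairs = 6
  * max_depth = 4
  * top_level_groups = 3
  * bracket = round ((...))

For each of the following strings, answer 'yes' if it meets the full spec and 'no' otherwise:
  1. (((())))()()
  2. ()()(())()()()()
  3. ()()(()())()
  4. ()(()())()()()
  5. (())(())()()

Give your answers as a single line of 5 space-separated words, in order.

Answer: yes no no no no

Derivation:
String 1 '(((())))()()': depth seq [1 2 3 4 3 2 1 0 1 0 1 0]
  -> pairs=6 depth=4 groups=3 -> yes
String 2 '()()(())()()()()': depth seq [1 0 1 0 1 2 1 0 1 0 1 0 1 0 1 0]
  -> pairs=8 depth=2 groups=7 -> no
String 3 '()()(()())()': depth seq [1 0 1 0 1 2 1 2 1 0 1 0]
  -> pairs=6 depth=2 groups=4 -> no
String 4 '()(()())()()()': depth seq [1 0 1 2 1 2 1 0 1 0 1 0 1 0]
  -> pairs=7 depth=2 groups=5 -> no
String 5 '(())(())()()': depth seq [1 2 1 0 1 2 1 0 1 0 1 0]
  -> pairs=6 depth=2 groups=4 -> no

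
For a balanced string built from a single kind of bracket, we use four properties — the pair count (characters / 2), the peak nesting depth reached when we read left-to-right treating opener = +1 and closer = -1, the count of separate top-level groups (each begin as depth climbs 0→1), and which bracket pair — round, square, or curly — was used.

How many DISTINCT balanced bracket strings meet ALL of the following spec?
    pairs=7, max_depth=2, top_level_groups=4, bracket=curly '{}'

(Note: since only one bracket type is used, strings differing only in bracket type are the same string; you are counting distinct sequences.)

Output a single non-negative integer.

Answer: 20

Derivation:
Spec: pairs=7 depth=2 groups=4
Count(depth <= 2) = 20
Count(depth <= 1) = 0
Count(depth == 2) = 20 - 0 = 20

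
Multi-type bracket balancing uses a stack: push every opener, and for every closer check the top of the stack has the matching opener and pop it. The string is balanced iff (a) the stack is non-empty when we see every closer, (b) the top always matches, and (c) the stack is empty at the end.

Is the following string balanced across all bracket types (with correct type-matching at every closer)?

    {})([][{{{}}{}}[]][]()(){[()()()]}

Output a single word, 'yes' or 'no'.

pos 0: push '{'; stack = {
pos 1: '}' matches '{'; pop; stack = (empty)
pos 2: saw closer ')' but stack is empty → INVALID
Verdict: unmatched closer ')' at position 2 → no

Answer: no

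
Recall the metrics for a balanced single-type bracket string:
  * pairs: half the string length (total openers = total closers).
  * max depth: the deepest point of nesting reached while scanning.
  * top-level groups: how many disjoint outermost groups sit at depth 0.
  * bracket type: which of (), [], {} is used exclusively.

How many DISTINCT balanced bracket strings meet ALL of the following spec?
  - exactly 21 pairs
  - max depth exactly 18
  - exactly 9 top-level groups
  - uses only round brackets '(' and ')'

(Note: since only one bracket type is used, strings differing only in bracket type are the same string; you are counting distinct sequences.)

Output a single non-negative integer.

Spec: pairs=21 depth=18 groups=9
Count(depth <= 18) = 96768360
Count(depth <= 17) = 96768360
Count(depth == 18) = 96768360 - 96768360 = 0

Answer: 0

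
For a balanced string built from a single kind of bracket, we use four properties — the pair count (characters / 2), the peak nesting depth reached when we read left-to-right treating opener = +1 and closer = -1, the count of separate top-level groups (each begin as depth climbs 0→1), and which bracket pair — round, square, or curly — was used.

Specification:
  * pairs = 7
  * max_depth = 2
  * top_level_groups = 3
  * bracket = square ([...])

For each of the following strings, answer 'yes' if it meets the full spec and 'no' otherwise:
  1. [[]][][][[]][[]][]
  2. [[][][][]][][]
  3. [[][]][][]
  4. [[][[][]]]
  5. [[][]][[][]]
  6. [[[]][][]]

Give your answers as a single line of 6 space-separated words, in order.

String 1 '[[]][][][[]][[]][]': depth seq [1 2 1 0 1 0 1 0 1 2 1 0 1 2 1 0 1 0]
  -> pairs=9 depth=2 groups=6 -> no
String 2 '[[][][][]][][]': depth seq [1 2 1 2 1 2 1 2 1 0 1 0 1 0]
  -> pairs=7 depth=2 groups=3 -> yes
String 3 '[[][]][][]': depth seq [1 2 1 2 1 0 1 0 1 0]
  -> pairs=5 depth=2 groups=3 -> no
String 4 '[[][[][]]]': depth seq [1 2 1 2 3 2 3 2 1 0]
  -> pairs=5 depth=3 groups=1 -> no
String 5 '[[][]][[][]]': depth seq [1 2 1 2 1 0 1 2 1 2 1 0]
  -> pairs=6 depth=2 groups=2 -> no
String 6 '[[[]][][]]': depth seq [1 2 3 2 1 2 1 2 1 0]
  -> pairs=5 depth=3 groups=1 -> no

Answer: no yes no no no no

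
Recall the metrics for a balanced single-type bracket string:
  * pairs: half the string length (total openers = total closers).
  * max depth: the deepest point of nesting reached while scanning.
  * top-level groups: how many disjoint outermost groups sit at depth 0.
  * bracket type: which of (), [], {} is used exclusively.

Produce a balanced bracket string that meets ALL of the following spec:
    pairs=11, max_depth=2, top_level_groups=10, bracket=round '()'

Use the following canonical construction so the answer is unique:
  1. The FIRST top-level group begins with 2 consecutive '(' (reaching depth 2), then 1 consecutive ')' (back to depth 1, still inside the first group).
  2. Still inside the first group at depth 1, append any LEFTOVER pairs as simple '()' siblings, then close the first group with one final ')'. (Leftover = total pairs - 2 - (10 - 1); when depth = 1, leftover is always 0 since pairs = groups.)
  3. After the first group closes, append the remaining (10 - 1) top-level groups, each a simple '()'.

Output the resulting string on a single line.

Answer: (())()()()()()()()()()

Derivation:
Spec: pairs=11 depth=2 groups=10
Leftover pairs = 11 - 2 - (10-1) = 0
First group: deep chain of depth 2 + 0 sibling pairs
Remaining 9 groups: simple '()' each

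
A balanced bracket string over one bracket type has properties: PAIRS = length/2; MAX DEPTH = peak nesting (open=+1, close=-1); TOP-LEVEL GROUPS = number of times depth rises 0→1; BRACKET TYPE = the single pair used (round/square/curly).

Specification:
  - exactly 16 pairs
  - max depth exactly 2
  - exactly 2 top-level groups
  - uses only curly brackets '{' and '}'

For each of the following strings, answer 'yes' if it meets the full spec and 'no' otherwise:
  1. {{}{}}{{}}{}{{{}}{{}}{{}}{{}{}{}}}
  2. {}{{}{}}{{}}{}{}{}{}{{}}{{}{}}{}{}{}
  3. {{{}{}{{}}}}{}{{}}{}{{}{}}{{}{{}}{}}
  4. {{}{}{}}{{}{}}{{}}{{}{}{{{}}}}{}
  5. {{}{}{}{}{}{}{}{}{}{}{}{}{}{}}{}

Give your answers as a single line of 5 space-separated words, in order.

String 1 '{{}{}}{{}}{}{{{}}{{}}{{}}{{}{}{}}}': depth seq [1 2 1 2 1 0 1 2 1 0 1 0 1 2 3 2 1 2 3 2 1 2 3 2 1 2 3 2 3 2 3 2 1 0]
  -> pairs=17 depth=3 groups=4 -> no
String 2 '{}{{}{}}{{}}{}{}{}{}{{}}{{}{}}{}{}{}': depth seq [1 0 1 2 1 2 1 0 1 2 1 0 1 0 1 0 1 0 1 0 1 2 1 0 1 2 1 2 1 0 1 0 1 0 1 0]
  -> pairs=18 depth=2 groups=12 -> no
String 3 '{{{}{}{{}}}}{}{{}}{}{{}{}}{{}{{}}{}}': depth seq [1 2 3 2 3 2 3 4 3 2 1 0 1 0 1 2 1 0 1 0 1 2 1 2 1 0 1 2 1 2 3 2 1 2 1 0]
  -> pairs=18 depth=4 groups=6 -> no
String 4 '{{}{}{}}{{}{}}{{}}{{}{}{{{}}}}{}': depth seq [1 2 1 2 1 2 1 0 1 2 1 2 1 0 1 2 1 0 1 2 1 2 1 2 3 4 3 2 1 0 1 0]
  -> pairs=16 depth=4 groups=5 -> no
String 5 '{{}{}{}{}{}{}{}{}{}{}{}{}{}{}}{}': depth seq [1 2 1 2 1 2 1 2 1 2 1 2 1 2 1 2 1 2 1 2 1 2 1 2 1 2 1 2 1 0 1 0]
  -> pairs=16 depth=2 groups=2 -> yes

Answer: no no no no yes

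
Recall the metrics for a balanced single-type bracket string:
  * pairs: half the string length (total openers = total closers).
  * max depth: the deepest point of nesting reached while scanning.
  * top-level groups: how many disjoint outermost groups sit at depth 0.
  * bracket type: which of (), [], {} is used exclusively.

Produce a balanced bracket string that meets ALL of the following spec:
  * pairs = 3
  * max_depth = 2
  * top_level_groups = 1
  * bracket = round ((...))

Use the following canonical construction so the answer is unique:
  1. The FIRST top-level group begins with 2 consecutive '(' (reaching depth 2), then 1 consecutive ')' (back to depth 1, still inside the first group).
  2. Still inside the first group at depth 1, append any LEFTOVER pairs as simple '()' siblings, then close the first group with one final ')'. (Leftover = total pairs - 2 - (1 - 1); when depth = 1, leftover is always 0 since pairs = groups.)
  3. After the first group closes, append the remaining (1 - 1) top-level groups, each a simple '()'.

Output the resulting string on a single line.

Answer: (()())

Derivation:
Spec: pairs=3 depth=2 groups=1
Leftover pairs = 3 - 2 - (1-1) = 1
First group: deep chain of depth 2 + 1 sibling pairs
Remaining 0 groups: simple '()' each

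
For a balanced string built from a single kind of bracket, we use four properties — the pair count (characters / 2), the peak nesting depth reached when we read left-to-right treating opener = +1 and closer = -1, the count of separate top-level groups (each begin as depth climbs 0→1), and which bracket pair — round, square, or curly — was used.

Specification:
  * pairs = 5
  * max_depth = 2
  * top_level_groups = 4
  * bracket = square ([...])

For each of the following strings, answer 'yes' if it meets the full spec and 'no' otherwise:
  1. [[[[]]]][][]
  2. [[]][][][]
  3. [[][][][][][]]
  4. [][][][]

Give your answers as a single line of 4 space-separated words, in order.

String 1 '[[[[]]]][][]': depth seq [1 2 3 4 3 2 1 0 1 0 1 0]
  -> pairs=6 depth=4 groups=3 -> no
String 2 '[[]][][][]': depth seq [1 2 1 0 1 0 1 0 1 0]
  -> pairs=5 depth=2 groups=4 -> yes
String 3 '[[][][][][][]]': depth seq [1 2 1 2 1 2 1 2 1 2 1 2 1 0]
  -> pairs=7 depth=2 groups=1 -> no
String 4 '[][][][]': depth seq [1 0 1 0 1 0 1 0]
  -> pairs=4 depth=1 groups=4 -> no

Answer: no yes no no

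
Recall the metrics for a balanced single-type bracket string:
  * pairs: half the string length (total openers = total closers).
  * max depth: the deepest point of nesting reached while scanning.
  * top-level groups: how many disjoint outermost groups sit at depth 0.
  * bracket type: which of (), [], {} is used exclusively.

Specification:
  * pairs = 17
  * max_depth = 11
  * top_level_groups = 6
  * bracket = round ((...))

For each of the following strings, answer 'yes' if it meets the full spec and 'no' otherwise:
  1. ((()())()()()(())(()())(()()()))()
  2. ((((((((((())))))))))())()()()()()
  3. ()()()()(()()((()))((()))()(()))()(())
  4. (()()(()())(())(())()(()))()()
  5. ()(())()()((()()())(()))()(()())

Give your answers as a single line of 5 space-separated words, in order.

String 1 '((()())()()()(())(()())(()()()))()': depth seq [1 2 3 2 3 2 1 2 1 2 1 2 1 2 3 2 1 2 3 2 3 2 1 2 3 2 3 2 3 2 1 0 1 0]
  -> pairs=17 depth=3 groups=2 -> no
String 2 '((((((((((())))))))))())()()()()()': depth seq [1 2 3 4 5 6 7 8 9 10 11 10 9 8 7 6 5 4 3 2 1 2 1 0 1 0 1 0 1 0 1 0 1 0]
  -> pairs=17 depth=11 groups=6 -> yes
String 3 '()()()()(()()((()))((()))()(()))()(())': depth seq [1 0 1 0 1 0 1 0 1 2 1 2 1 2 3 4 3 2 1 2 3 4 3 2 1 2 1 2 3 2 1 0 1 0 1 2 1 0]
  -> pairs=19 depth=4 groups=7 -> no
String 4 '(()()(()())(())(())()(()))()()': depth seq [1 2 1 2 1 2 3 2 3 2 1 2 3 2 1 2 3 2 1 2 1 2 3 2 1 0 1 0 1 0]
  -> pairs=15 depth=3 groups=3 -> no
String 5 '()(())()()((()()())(()))()(()())': depth seq [1 0 1 2 1 0 1 0 1 0 1 2 3 2 3 2 3 2 1 2 3 2 1 0 1 0 1 2 1 2 1 0]
  -> pairs=16 depth=3 groups=7 -> no

Answer: no yes no no no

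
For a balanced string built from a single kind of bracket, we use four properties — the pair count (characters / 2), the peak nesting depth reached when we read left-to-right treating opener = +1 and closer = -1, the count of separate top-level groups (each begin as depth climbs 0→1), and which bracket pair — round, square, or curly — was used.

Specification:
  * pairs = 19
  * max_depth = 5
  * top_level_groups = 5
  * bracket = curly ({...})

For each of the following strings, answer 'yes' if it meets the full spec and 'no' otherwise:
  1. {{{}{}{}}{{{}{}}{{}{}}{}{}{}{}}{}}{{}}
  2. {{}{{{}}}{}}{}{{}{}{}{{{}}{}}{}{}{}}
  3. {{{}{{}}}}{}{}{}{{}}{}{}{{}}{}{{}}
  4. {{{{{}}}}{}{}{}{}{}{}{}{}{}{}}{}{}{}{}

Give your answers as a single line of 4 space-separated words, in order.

Answer: no no no yes

Derivation:
String 1 '{{{}{}{}}{{{}{}}{{}{}}{}{}{}{}}{}}{{}}': depth seq [1 2 3 2 3 2 3 2 1 2 3 4 3 4 3 2 3 4 3 4 3 2 3 2 3 2 3 2 3 2 1 2 1 0 1 2 1 0]
  -> pairs=19 depth=4 groups=2 -> no
String 2 '{{}{{{}}}{}}{}{{}{}{}{{{}}{}}{}{}{}}': depth seq [1 2 1 2 3 4 3 2 1 2 1 0 1 0 1 2 1 2 1 2 1 2 3 4 3 2 3 2 1 2 1 2 1 2 1 0]
  -> pairs=18 depth=4 groups=3 -> no
String 3 '{{{}{{}}}}{}{}{}{{}}{}{}{{}}{}{{}}': depth seq [1 2 3 2 3 4 3 2 1 0 1 0 1 0 1 0 1 2 1 0 1 0 1 0 1 2 1 0 1 0 1 2 1 0]
  -> pairs=17 depth=4 groups=10 -> no
String 4 '{{{{{}}}}{}{}{}{}{}{}{}{}{}{}}{}{}{}{}': depth seq [1 2 3 4 5 4 3 2 1 2 1 2 1 2 1 2 1 2 1 2 1 2 1 2 1 2 1 2 1 0 1 0 1 0 1 0 1 0]
  -> pairs=19 depth=5 groups=5 -> yes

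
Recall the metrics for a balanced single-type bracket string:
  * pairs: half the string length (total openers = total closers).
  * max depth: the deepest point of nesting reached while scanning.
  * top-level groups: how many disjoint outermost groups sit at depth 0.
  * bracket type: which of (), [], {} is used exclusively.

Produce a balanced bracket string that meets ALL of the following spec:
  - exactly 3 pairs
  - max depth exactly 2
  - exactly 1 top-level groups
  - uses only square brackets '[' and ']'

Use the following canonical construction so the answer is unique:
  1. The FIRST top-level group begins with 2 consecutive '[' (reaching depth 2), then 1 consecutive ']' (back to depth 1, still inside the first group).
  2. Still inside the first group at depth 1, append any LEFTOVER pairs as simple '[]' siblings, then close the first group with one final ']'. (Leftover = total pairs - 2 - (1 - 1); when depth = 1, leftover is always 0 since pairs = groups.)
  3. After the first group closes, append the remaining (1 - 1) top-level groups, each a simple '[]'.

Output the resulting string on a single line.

Spec: pairs=3 depth=2 groups=1
Leftover pairs = 3 - 2 - (1-1) = 1
First group: deep chain of depth 2 + 1 sibling pairs
Remaining 0 groups: simple '[]' each

Answer: [[][]]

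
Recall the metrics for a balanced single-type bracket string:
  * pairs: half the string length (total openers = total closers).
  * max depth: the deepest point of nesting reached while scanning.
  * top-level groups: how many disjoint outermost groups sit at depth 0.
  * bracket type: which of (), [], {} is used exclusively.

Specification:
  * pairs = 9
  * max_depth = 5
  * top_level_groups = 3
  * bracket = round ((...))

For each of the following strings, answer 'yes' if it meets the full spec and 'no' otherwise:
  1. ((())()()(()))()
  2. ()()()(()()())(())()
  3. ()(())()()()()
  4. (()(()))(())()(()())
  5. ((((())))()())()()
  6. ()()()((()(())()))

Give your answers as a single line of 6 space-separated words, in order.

String 1 '((())()()(()))()': depth seq [1 2 3 2 1 2 1 2 1 2 3 2 1 0 1 0]
  -> pairs=8 depth=3 groups=2 -> no
String 2 '()()()(()()())(())()': depth seq [1 0 1 0 1 0 1 2 1 2 1 2 1 0 1 2 1 0 1 0]
  -> pairs=10 depth=2 groups=6 -> no
String 3 '()(())()()()()': depth seq [1 0 1 2 1 0 1 0 1 0 1 0 1 0]
  -> pairs=7 depth=2 groups=6 -> no
String 4 '(()(()))(())()(()())': depth seq [1 2 1 2 3 2 1 0 1 2 1 0 1 0 1 2 1 2 1 0]
  -> pairs=10 depth=3 groups=4 -> no
String 5 '((((())))()())()()': depth seq [1 2 3 4 5 4 3 2 1 2 1 2 1 0 1 0 1 0]
  -> pairs=9 depth=5 groups=3 -> yes
String 6 '()()()((()(())()))': depth seq [1 0 1 0 1 0 1 2 3 2 3 4 3 2 3 2 1 0]
  -> pairs=9 depth=4 groups=4 -> no

Answer: no no no no yes no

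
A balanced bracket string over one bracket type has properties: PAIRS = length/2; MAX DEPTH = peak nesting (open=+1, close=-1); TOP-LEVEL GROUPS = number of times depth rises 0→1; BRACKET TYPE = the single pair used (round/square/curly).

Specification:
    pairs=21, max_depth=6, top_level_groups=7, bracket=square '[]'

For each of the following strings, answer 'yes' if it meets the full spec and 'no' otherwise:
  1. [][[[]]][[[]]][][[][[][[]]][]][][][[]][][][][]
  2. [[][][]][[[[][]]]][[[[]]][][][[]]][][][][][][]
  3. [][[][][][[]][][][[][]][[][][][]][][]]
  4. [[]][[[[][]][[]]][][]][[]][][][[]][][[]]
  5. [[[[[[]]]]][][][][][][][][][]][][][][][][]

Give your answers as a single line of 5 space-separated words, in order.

Answer: no no no no yes

Derivation:
String 1 '[][[[]]][[[]]][][[][[][[]]][]][][][[]][][][][]': depth seq [1 0 1 2 3 2 1 0 1 2 3 2 1 0 1 0 1 2 1 2 3 2 3 4 3 2 1 2 1 0 1 0 1 0 1 2 1 0 1 0 1 0 1 0 1 0]
  -> pairs=23 depth=4 groups=12 -> no
String 2 '[[][][]][[[[][]]]][[[[]]][][][[]]][][][][][][]': depth seq [1 2 1 2 1 2 1 0 1 2 3 4 3 4 3 2 1 0 1 2 3 4 3 2 1 2 1 2 1 2 3 2 1 0 1 0 1 0 1 0 1 0 1 0 1 0]
  -> pairs=23 depth=4 groups=9 -> no
String 3 '[][[][][][[]][][][[][]][[][][][]][][]]': depth seq [1 0 1 2 1 2 1 2 1 2 3 2 1 2 1 2 1 2 3 2 3 2 1 2 3 2 3 2 3 2 3 2 1 2 1 2 1 0]
  -> pairs=19 depth=3 groups=2 -> no
String 4 '[[]][[[[][]][[]]][][]][[]][][][[]][][[]]': depth seq [1 2 1 0 1 2 3 4 3 4 3 2 3 4 3 2 1 2 1 2 1 0 1 2 1 0 1 0 1 0 1 2 1 0 1 0 1 2 1 0]
  -> pairs=20 depth=4 groups=8 -> no
String 5 '[[[[[[]]]]][][][][][][][][][]][][][][][][]': depth seq [1 2 3 4 5 6 5 4 3 2 1 2 1 2 1 2 1 2 1 2 1 2 1 2 1 2 1 2 1 0 1 0 1 0 1 0 1 0 1 0 1 0]
  -> pairs=21 depth=6 groups=7 -> yes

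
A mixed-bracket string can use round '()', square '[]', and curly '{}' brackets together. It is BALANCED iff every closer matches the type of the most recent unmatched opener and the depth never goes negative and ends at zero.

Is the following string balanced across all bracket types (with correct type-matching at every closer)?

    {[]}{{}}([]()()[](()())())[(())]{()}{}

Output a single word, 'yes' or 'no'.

pos 0: push '{'; stack = {
pos 1: push '['; stack = {[
pos 2: ']' matches '['; pop; stack = {
pos 3: '}' matches '{'; pop; stack = (empty)
pos 4: push '{'; stack = {
pos 5: push '{'; stack = {{
pos 6: '}' matches '{'; pop; stack = {
pos 7: '}' matches '{'; pop; stack = (empty)
pos 8: push '('; stack = (
pos 9: push '['; stack = ([
pos 10: ']' matches '['; pop; stack = (
pos 11: push '('; stack = ((
pos 12: ')' matches '('; pop; stack = (
pos 13: push '('; stack = ((
pos 14: ')' matches '('; pop; stack = (
pos 15: push '['; stack = ([
pos 16: ']' matches '['; pop; stack = (
pos 17: push '('; stack = ((
pos 18: push '('; stack = (((
pos 19: ')' matches '('; pop; stack = ((
pos 20: push '('; stack = (((
pos 21: ')' matches '('; pop; stack = ((
pos 22: ')' matches '('; pop; stack = (
pos 23: push '('; stack = ((
pos 24: ')' matches '('; pop; stack = (
pos 25: ')' matches '('; pop; stack = (empty)
pos 26: push '['; stack = [
pos 27: push '('; stack = [(
pos 28: push '('; stack = [((
pos 29: ')' matches '('; pop; stack = [(
pos 30: ')' matches '('; pop; stack = [
pos 31: ']' matches '['; pop; stack = (empty)
pos 32: push '{'; stack = {
pos 33: push '('; stack = {(
pos 34: ')' matches '('; pop; stack = {
pos 35: '}' matches '{'; pop; stack = (empty)
pos 36: push '{'; stack = {
pos 37: '}' matches '{'; pop; stack = (empty)
end: stack empty → VALID
Verdict: properly nested → yes

Answer: yes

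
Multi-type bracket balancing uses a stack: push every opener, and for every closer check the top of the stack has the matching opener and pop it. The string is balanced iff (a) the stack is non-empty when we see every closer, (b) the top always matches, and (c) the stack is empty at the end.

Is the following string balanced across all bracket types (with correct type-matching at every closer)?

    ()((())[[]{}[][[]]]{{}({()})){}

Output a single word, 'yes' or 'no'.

pos 0: push '('; stack = (
pos 1: ')' matches '('; pop; stack = (empty)
pos 2: push '('; stack = (
pos 3: push '('; stack = ((
pos 4: push '('; stack = (((
pos 5: ')' matches '('; pop; stack = ((
pos 6: ')' matches '('; pop; stack = (
pos 7: push '['; stack = ([
pos 8: push '['; stack = ([[
pos 9: ']' matches '['; pop; stack = ([
pos 10: push '{'; stack = ([{
pos 11: '}' matches '{'; pop; stack = ([
pos 12: push '['; stack = ([[
pos 13: ']' matches '['; pop; stack = ([
pos 14: push '['; stack = ([[
pos 15: push '['; stack = ([[[
pos 16: ']' matches '['; pop; stack = ([[
pos 17: ']' matches '['; pop; stack = ([
pos 18: ']' matches '['; pop; stack = (
pos 19: push '{'; stack = ({
pos 20: push '{'; stack = ({{
pos 21: '}' matches '{'; pop; stack = ({
pos 22: push '('; stack = ({(
pos 23: push '{'; stack = ({({
pos 24: push '('; stack = ({({(
pos 25: ')' matches '('; pop; stack = ({({
pos 26: '}' matches '{'; pop; stack = ({(
pos 27: ')' matches '('; pop; stack = ({
pos 28: saw closer ')' but top of stack is '{' (expected '}') → INVALID
Verdict: type mismatch at position 28: ')' closes '{' → no

Answer: no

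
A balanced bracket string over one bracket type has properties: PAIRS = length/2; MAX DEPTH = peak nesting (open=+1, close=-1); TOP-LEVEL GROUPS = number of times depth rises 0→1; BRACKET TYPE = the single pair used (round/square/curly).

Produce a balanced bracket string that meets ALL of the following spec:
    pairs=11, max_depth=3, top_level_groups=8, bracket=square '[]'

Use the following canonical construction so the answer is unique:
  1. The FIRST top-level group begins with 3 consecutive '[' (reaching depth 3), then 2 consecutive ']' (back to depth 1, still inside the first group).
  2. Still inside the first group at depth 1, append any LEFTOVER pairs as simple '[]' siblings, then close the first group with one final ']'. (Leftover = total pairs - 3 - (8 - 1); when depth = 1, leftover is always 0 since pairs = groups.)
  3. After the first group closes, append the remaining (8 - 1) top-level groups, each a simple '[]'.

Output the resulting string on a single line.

Spec: pairs=11 depth=3 groups=8
Leftover pairs = 11 - 3 - (8-1) = 1
First group: deep chain of depth 3 + 1 sibling pairs
Remaining 7 groups: simple '[]' each

Answer: [[[]][]][][][][][][][]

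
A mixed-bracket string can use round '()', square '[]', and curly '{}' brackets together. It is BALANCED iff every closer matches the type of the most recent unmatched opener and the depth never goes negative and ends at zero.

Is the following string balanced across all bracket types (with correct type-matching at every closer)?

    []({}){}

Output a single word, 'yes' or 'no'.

pos 0: push '['; stack = [
pos 1: ']' matches '['; pop; stack = (empty)
pos 2: push '('; stack = (
pos 3: push '{'; stack = ({
pos 4: '}' matches '{'; pop; stack = (
pos 5: ')' matches '('; pop; stack = (empty)
pos 6: push '{'; stack = {
pos 7: '}' matches '{'; pop; stack = (empty)
end: stack empty → VALID
Verdict: properly nested → yes

Answer: yes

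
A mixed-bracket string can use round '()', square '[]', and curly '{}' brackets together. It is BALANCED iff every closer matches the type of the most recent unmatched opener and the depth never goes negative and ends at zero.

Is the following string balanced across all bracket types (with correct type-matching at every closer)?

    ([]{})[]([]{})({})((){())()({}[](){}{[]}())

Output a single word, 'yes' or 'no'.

Answer: no

Derivation:
pos 0: push '('; stack = (
pos 1: push '['; stack = ([
pos 2: ']' matches '['; pop; stack = (
pos 3: push '{'; stack = ({
pos 4: '}' matches '{'; pop; stack = (
pos 5: ')' matches '('; pop; stack = (empty)
pos 6: push '['; stack = [
pos 7: ']' matches '['; pop; stack = (empty)
pos 8: push '('; stack = (
pos 9: push '['; stack = ([
pos 10: ']' matches '['; pop; stack = (
pos 11: push '{'; stack = ({
pos 12: '}' matches '{'; pop; stack = (
pos 13: ')' matches '('; pop; stack = (empty)
pos 14: push '('; stack = (
pos 15: push '{'; stack = ({
pos 16: '}' matches '{'; pop; stack = (
pos 17: ')' matches '('; pop; stack = (empty)
pos 18: push '('; stack = (
pos 19: push '('; stack = ((
pos 20: ')' matches '('; pop; stack = (
pos 21: push '{'; stack = ({
pos 22: push '('; stack = ({(
pos 23: ')' matches '('; pop; stack = ({
pos 24: saw closer ')' but top of stack is '{' (expected '}') → INVALID
Verdict: type mismatch at position 24: ')' closes '{' → no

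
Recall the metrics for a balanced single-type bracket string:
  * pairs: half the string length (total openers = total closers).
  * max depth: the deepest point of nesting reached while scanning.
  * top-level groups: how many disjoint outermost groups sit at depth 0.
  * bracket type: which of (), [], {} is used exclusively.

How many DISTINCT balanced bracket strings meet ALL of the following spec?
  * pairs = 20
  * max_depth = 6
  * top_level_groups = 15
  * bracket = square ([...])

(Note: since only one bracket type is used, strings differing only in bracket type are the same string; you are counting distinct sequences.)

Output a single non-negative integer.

Answer: 15

Derivation:
Spec: pairs=20 depth=6 groups=15
Count(depth <= 6) = 31878
Count(depth <= 5) = 31863
Count(depth == 6) = 31878 - 31863 = 15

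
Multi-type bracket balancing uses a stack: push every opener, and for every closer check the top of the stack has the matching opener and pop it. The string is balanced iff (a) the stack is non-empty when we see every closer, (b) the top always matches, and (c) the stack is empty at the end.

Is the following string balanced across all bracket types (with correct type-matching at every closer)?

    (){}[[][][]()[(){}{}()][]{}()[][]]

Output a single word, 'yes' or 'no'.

Answer: yes

Derivation:
pos 0: push '('; stack = (
pos 1: ')' matches '('; pop; stack = (empty)
pos 2: push '{'; stack = {
pos 3: '}' matches '{'; pop; stack = (empty)
pos 4: push '['; stack = [
pos 5: push '['; stack = [[
pos 6: ']' matches '['; pop; stack = [
pos 7: push '['; stack = [[
pos 8: ']' matches '['; pop; stack = [
pos 9: push '['; stack = [[
pos 10: ']' matches '['; pop; stack = [
pos 11: push '('; stack = [(
pos 12: ')' matches '('; pop; stack = [
pos 13: push '['; stack = [[
pos 14: push '('; stack = [[(
pos 15: ')' matches '('; pop; stack = [[
pos 16: push '{'; stack = [[{
pos 17: '}' matches '{'; pop; stack = [[
pos 18: push '{'; stack = [[{
pos 19: '}' matches '{'; pop; stack = [[
pos 20: push '('; stack = [[(
pos 21: ')' matches '('; pop; stack = [[
pos 22: ']' matches '['; pop; stack = [
pos 23: push '['; stack = [[
pos 24: ']' matches '['; pop; stack = [
pos 25: push '{'; stack = [{
pos 26: '}' matches '{'; pop; stack = [
pos 27: push '('; stack = [(
pos 28: ')' matches '('; pop; stack = [
pos 29: push '['; stack = [[
pos 30: ']' matches '['; pop; stack = [
pos 31: push '['; stack = [[
pos 32: ']' matches '['; pop; stack = [
pos 33: ']' matches '['; pop; stack = (empty)
end: stack empty → VALID
Verdict: properly nested → yes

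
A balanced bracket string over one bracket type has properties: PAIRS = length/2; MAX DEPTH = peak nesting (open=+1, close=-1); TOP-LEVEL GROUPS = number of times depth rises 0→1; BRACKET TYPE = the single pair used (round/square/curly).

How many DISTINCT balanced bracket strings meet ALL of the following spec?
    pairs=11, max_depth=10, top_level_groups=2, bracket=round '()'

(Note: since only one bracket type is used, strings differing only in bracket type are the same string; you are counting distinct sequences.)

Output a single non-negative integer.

Answer: 2

Derivation:
Spec: pairs=11 depth=10 groups=2
Count(depth <= 10) = 16796
Count(depth <= 9) = 16794
Count(depth == 10) = 16796 - 16794 = 2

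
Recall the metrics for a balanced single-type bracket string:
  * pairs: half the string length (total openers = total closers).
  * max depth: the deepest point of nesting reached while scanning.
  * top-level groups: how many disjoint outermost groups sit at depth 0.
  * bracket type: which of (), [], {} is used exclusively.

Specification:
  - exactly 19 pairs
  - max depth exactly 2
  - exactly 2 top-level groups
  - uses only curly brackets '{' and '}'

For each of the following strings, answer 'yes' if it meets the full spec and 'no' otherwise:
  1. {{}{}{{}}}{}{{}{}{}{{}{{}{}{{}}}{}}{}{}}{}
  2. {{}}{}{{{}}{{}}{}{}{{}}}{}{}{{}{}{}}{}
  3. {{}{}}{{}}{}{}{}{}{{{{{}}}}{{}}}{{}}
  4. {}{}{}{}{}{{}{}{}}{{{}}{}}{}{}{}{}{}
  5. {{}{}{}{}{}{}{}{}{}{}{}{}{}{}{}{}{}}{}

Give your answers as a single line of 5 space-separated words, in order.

Answer: no no no no yes

Derivation:
String 1 '{{}{}{{}}}{}{{}{}{}{{}{{}{}{{}}}{}}{}{}}{}': depth seq [1 2 1 2 1 2 3 2 1 0 1 0 1 2 1 2 1 2 1 2 3 2 3 4 3 4 3 4 5 4 3 2 3 2 1 2 1 2 1 0 1 0]
  -> pairs=21 depth=5 groups=4 -> no
String 2 '{{}}{}{{{}}{{}}{}{}{{}}}{}{}{{}{}{}}{}': depth seq [1 2 1 0 1 0 1 2 3 2 1 2 3 2 1 2 1 2 1 2 3 2 1 0 1 0 1 0 1 2 1 2 1 2 1 0 1 0]
  -> pairs=19 depth=3 groups=7 -> no
String 3 '{{}{}}{{}}{}{}{}{}{{{{{}}}}{{}}}{{}}': depth seq [1 2 1 2 1 0 1 2 1 0 1 0 1 0 1 0 1 0 1 2 3 4 5 4 3 2 1 2 3 2 1 0 1 2 1 0]
  -> pairs=18 depth=5 groups=8 -> no
String 4 '{}{}{}{}{}{{}{}{}}{{{}}{}}{}{}{}{}{}': depth seq [1 0 1 0 1 0 1 0 1 0 1 2 1 2 1 2 1 0 1 2 3 2 1 2 1 0 1 0 1 0 1 0 1 0 1 0]
  -> pairs=18 depth=3 groups=12 -> no
String 5 '{{}{}{}{}{}{}{}{}{}{}{}{}{}{}{}{}{}}{}': depth seq [1 2 1 2 1 2 1 2 1 2 1 2 1 2 1 2 1 2 1 2 1 2 1 2 1 2 1 2 1 2 1 2 1 2 1 0 1 0]
  -> pairs=19 depth=2 groups=2 -> yes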